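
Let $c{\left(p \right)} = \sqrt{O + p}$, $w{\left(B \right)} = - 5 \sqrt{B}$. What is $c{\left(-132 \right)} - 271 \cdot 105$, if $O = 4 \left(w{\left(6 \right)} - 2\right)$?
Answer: $-28455 + 2 i \sqrt{35 + 5 \sqrt{6}} \approx -28455.0 + 13.747 i$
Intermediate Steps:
$O = -8 - 20 \sqrt{6}$ ($O = 4 \left(- 5 \sqrt{6} - 2\right) = 4 \left(-2 - 5 \sqrt{6}\right) = -8 - 20 \sqrt{6} \approx -56.99$)
$c{\left(p \right)} = \sqrt{-8 + p - 20 \sqrt{6}}$ ($c{\left(p \right)} = \sqrt{\left(-8 - 20 \sqrt{6}\right) + p} = \sqrt{-8 + p - 20 \sqrt{6}}$)
$c{\left(-132 \right)} - 271 \cdot 105 = \sqrt{-8 - 132 - 20 \sqrt{6}} - 271 \cdot 105 = \sqrt{-140 - 20 \sqrt{6}} - 28455 = -28455 + \sqrt{-140 - 20 \sqrt{6}}$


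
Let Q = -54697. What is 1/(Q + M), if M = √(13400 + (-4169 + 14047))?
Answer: -54697/2991738531 - √23278/2991738531 ≈ -1.8334e-5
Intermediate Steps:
M = √23278 (M = √(13400 + 9878) = √23278 ≈ 152.57)
1/(Q + M) = 1/(-54697 + √23278)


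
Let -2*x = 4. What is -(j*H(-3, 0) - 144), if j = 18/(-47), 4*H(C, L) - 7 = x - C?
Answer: 6804/47 ≈ 144.77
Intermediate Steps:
x = -2 (x = -½*4 = -2)
H(C, L) = 5/4 - C/4 (H(C, L) = 7/4 + (-2 - C)/4 = 7/4 + (-½ - C/4) = 5/4 - C/4)
j = -18/47 (j = 18*(-1/47) = -18/47 ≈ -0.38298)
-(j*H(-3, 0) - 144) = -(-18*(5/4 - ¼*(-3))/47 - 144) = -(-18*(5/4 + ¾)/47 - 144) = -(-18/47*2 - 144) = -(-36/47 - 144) = -1*(-6804/47) = 6804/47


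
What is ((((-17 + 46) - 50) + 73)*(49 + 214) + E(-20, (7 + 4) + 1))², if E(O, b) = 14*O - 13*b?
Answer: 175297600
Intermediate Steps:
E(O, b) = -13*b + 14*O
((((-17 + 46) - 50) + 73)*(49 + 214) + E(-20, (7 + 4) + 1))² = ((((-17 + 46) - 50) + 73)*(49 + 214) + (-13*((7 + 4) + 1) + 14*(-20)))² = (((29 - 50) + 73)*263 + (-13*(11 + 1) - 280))² = ((-21 + 73)*263 + (-13*12 - 280))² = (52*263 + (-156 - 280))² = (13676 - 436)² = 13240² = 175297600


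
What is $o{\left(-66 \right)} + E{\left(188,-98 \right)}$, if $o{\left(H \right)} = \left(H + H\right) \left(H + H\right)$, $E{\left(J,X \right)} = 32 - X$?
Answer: $17554$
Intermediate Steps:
$o{\left(H \right)} = 4 H^{2}$ ($o{\left(H \right)} = 2 H 2 H = 4 H^{2}$)
$o{\left(-66 \right)} + E{\left(188,-98 \right)} = 4 \left(-66\right)^{2} + \left(32 - -98\right) = 4 \cdot 4356 + \left(32 + 98\right) = 17424 + 130 = 17554$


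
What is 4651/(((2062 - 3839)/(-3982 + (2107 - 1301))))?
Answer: 14771576/1777 ≈ 8312.6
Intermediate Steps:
4651/(((2062 - 3839)/(-3982 + (2107 - 1301)))) = 4651/((-1777/(-3982 + 806))) = 4651/((-1777/(-3176))) = 4651/((-1777*(-1/3176))) = 4651/(1777/3176) = 4651*(3176/1777) = 14771576/1777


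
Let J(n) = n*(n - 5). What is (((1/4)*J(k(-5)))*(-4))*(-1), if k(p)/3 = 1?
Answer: -6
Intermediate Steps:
k(p) = 3 (k(p) = 3*1 = 3)
J(n) = n*(-5 + n)
(((1/4)*J(k(-5)))*(-4))*(-1) = (((1/4)*(3*(-5 + 3)))*(-4))*(-1) = (((1*(¼))*(3*(-2)))*(-4))*(-1) = (((¼)*(-6))*(-4))*(-1) = -3/2*(-4)*(-1) = 6*(-1) = -6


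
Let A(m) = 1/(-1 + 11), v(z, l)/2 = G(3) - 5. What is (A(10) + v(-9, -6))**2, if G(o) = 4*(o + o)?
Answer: 145161/100 ≈ 1451.6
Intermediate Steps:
G(o) = 8*o (G(o) = 4*(2*o) = 8*o)
v(z, l) = 38 (v(z, l) = 2*(8*3 - 5) = 2*(24 - 5) = 2*19 = 38)
A(m) = 1/10
(A(10) + v(-9, -6))**2 = (1/10 + 38)**2 = (381/10)**2 = 145161/100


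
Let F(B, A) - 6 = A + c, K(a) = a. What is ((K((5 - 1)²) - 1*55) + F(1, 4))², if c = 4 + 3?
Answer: 484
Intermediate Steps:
c = 7
F(B, A) = 13 + A (F(B, A) = 6 + (A + 7) = 6 + (7 + A) = 13 + A)
((K((5 - 1)²) - 1*55) + F(1, 4))² = (((5 - 1)² - 1*55) + (13 + 4))² = ((4² - 55) + 17)² = ((16 - 55) + 17)² = (-39 + 17)² = (-22)² = 484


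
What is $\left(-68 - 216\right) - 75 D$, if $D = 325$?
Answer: $-24659$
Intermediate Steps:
$\left(-68 - 216\right) - 75 D = \left(-68 - 216\right) - 24375 = -284 - 24375 = -24659$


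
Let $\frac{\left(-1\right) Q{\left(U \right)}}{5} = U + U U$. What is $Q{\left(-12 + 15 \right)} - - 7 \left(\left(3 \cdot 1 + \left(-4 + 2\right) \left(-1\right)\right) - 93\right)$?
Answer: $-676$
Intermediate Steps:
$Q{\left(U \right)} = - 5 U - 5 U^{2}$ ($Q{\left(U \right)} = - 5 \left(U + U U\right) = - 5 \left(U + U^{2}\right) = - 5 U - 5 U^{2}$)
$Q{\left(-12 + 15 \right)} - - 7 \left(\left(3 \cdot 1 + \left(-4 + 2\right) \left(-1\right)\right) - 93\right) = - 5 \left(-12 + 15\right) \left(1 + \left(-12 + 15\right)\right) - - 7 \left(\left(3 \cdot 1 + \left(-4 + 2\right) \left(-1\right)\right) - 93\right) = \left(-5\right) 3 \left(1 + 3\right) - - 7 \left(\left(3 - -2\right) - 93\right) = \left(-5\right) 3 \cdot 4 - - 7 \left(\left(3 + 2\right) - 93\right) = -60 - - 7 \left(5 - 93\right) = -60 - \left(-7\right) \left(-88\right) = -60 - 616 = -676$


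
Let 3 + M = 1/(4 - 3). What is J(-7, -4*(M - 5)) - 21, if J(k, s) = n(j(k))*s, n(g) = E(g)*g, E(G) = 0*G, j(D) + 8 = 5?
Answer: -21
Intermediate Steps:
j(D) = -3 (j(D) = -8 + 5 = -3)
E(G) = 0
M = -2 (M = -3 + 1/(4 - 3) = -3 + 1/1 = -3 + 1 = -2)
n(g) = 0 (n(g) = 0*g = 0)
J(k, s) = 0 (J(k, s) = 0*s = 0)
J(-7, -4*(M - 5)) - 21 = 0 - 21 = -21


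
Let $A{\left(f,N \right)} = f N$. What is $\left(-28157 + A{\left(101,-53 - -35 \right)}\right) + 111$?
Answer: $-29864$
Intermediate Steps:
$A{\left(f,N \right)} = N f$
$\left(-28157 + A{\left(101,-53 - -35 \right)}\right) + 111 = \left(-28157 + \left(-53 - -35\right) 101\right) + 111 = \left(-28157 + \left(-53 + 35\right) 101\right) + 111 = \left(-28157 - 1818\right) + 111 = -29975 + 111 = -29864$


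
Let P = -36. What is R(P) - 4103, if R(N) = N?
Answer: -4139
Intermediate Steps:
R(P) - 4103 = -36 - 4103 = -4139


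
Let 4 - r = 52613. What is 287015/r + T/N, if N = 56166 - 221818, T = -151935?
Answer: -39551460365/8714786068 ≈ -4.5384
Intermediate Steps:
r = -52609 (r = 4 - 1*52613 = 4 - 52613 = -52609)
N = -165652
287015/r + T/N = 287015/(-52609) - 151935/(-165652) = 287015*(-1/52609) - 151935*(-1/165652) = -287015/52609 + 151935/165652 = -39551460365/8714786068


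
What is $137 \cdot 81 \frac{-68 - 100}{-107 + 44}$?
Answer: $29592$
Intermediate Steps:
$137 \cdot 81 \frac{-68 - 100}{-107 + 44} = 11097 \left(- \frac{168}{-63}\right) = 11097 \left(\left(-168\right) \left(- \frac{1}{63}\right)\right) = 11097 \cdot \frac{8}{3} = 29592$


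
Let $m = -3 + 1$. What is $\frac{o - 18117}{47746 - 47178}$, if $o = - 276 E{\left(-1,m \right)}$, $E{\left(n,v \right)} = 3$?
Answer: $- \frac{18945}{568} \approx -33.354$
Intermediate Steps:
$m = -2$
$o = -828$ ($o = \left(-276\right) 3 = -828$)
$\frac{o - 18117}{47746 - 47178} = \frac{-828 - 18117}{47746 - 47178} = - \frac{18945}{568}$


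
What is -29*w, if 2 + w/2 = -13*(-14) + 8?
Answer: -10904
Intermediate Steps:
w = 376 (w = -4 + 2*(-13*(-14) + 8) = -4 + 2*(182 + 8) = -4 + 2*190 = -4 + 380 = 376)
-29*w = -29*376 = -10904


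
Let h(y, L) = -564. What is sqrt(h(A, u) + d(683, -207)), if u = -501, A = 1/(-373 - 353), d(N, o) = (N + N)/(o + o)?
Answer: I*sqrt(2700913)/69 ≈ 23.818*I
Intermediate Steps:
d(N, o) = N/o (d(N, o) = (2*N)/((2*o)) = (2*N)*(1/(2*o)) = N/o)
A = -1/726 (A = 1/(-726) = -1/726 ≈ -0.0013774)
sqrt(h(A, u) + d(683, -207)) = sqrt(-564 + 683/(-207)) = sqrt(-564 + 683*(-1/207)) = sqrt(-564 - 683/207) = sqrt(-117431/207) = I*sqrt(2700913)/69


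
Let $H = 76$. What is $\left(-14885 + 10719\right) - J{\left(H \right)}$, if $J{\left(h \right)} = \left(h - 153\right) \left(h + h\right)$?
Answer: $7538$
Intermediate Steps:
$J{\left(h \right)} = 2 h \left(-153 + h\right)$ ($J{\left(h \right)} = \left(-153 + h\right) 2 h = 2 h \left(-153 + h\right)$)
$\left(-14885 + 10719\right) - J{\left(H \right)} = \left(-14885 + 10719\right) - 2 \cdot 76 \left(-153 + 76\right) = -4166 - 2 \cdot 76 \left(-77\right) = -4166 - -11704 = -4166 + 11704 = 7538$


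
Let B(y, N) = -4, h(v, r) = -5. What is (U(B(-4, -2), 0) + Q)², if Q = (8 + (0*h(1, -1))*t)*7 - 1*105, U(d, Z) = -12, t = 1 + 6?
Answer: 3721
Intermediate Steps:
t = 7
Q = -49 (Q = (8 + (0*(-5))*7)*7 - 1*105 = (8 + 0*7)*7 - 105 = (8 + 0)*7 - 105 = 8*7 - 105 = 56 - 105 = -49)
(U(B(-4, -2), 0) + Q)² = (-12 - 49)² = (-61)² = 3721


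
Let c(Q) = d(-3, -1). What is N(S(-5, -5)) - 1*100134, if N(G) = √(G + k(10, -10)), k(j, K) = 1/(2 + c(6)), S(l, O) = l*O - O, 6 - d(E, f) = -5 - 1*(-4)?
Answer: -100134 + √271/3 ≈ -1.0013e+5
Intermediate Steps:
d(E, f) = 7 (d(E, f) = 6 - (-5 - 1*(-4)) = 6 - (-5 + 4) = 6 - 1*(-1) = 6 + 1 = 7)
c(Q) = 7
S(l, O) = -O + O*l (S(l, O) = O*l - O = -O + O*l)
k(j, K) = ⅑ (k(j, K) = 1/(2 + 7) = 1/9 = ⅑)
N(G) = √(⅑ + G) (N(G) = √(G + ⅑) = √(⅑ + G))
N(S(-5, -5)) - 1*100134 = √(1 + 9*(-5*(-1 - 5)))/3 - 1*100134 = √(1 + 9*(-5*(-6)))/3 - 100134 = √(1 + 9*30)/3 - 100134 = √(1 + 270)/3 - 100134 = √271/3 - 100134 = -100134 + √271/3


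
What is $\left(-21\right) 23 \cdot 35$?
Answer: $-16905$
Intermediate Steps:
$\left(-21\right) 23 \cdot 35 = \left(-483\right) 35 = -16905$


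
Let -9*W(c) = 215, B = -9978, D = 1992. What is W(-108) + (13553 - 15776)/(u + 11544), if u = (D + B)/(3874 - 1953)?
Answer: -1601520539/66504114 ≈ -24.082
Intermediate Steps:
u = -7986/1921 (u = (1992 - 9978)/(3874 - 1953) = -7986/1921 ≈ -4.1572)
W(c) = -215/9 (W(c) = -1/9*215 = -215/9)
W(-108) + (13553 - 15776)/(u + 11544) = -215/9 + (13553 - 15776)/(-7986/1921 + 11544) = -215/9 - 2223/22168038/1921 = -215/9 - 2223*1921/22168038 = -215/9 - 1423461/7389346 = -1601520539/66504114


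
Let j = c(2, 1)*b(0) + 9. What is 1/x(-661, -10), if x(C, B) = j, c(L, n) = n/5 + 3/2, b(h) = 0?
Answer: ⅑ ≈ 0.11111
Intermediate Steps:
c(L, n) = 3/2 + n/5 (c(L, n) = n*(⅕) + 3*(½) = n/5 + 3/2 = 3/2 + n/5)
j = 9 (j = (3/2 + (⅕)*1)*0 + 9 = (3/2 + ⅕)*0 + 9 = (17/10)*0 + 9 = 0 + 9 = 9)
x(C, B) = 9
1/x(-661, -10) = 1/9 = ⅑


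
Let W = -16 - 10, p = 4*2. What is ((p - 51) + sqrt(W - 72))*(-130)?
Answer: 5590 - 910*I*sqrt(2) ≈ 5590.0 - 1286.9*I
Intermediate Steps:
p = 8
W = -26
((p - 51) + sqrt(W - 72))*(-130) = ((8 - 51) + sqrt(-26 - 72))*(-130) = (-43 + sqrt(-98))*(-130) = (-43 + 7*I*sqrt(2))*(-130) = 5590 - 910*I*sqrt(2)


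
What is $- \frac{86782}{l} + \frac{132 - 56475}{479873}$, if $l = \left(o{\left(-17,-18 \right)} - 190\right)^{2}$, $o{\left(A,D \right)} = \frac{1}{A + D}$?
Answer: $- \frac{53506692626093}{21227566533273} \approx -2.5206$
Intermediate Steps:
$l = \frac{44235801}{1225}$ ($l = \left(\frac{1}{-17 - 18} - 190\right)^{2} = \left(\frac{1}{-35} - 190\right)^{2} = \left(- \frac{1}{35} - 190\right)^{2} = \left(- \frac{6651}{35}\right)^{2} = \frac{44235801}{1225} \approx 36111.0$)
$- \frac{86782}{l} + \frac{132 - 56475}{479873} = - \frac{86782}{\frac{44235801}{1225}} + \frac{132 - 56475}{479873} = \left(-86782\right) \frac{1225}{44235801} + \left(132 - 56475\right) \frac{1}{479873} = - \frac{106307950}{44235801} - \frac{56343}{479873} = - \frac{53506692626093}{21227566533273}$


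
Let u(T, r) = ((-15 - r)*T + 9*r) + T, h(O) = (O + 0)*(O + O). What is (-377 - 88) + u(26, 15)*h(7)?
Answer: -61127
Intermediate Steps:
h(O) = 2*O² (h(O) = O*(2*O) = 2*O²)
u(T, r) = T + 9*r + T*(-15 - r) (u(T, r) = (T*(-15 - r) + 9*r) + T = (9*r + T*(-15 - r)) + T = T + 9*r + T*(-15 - r))
(-377 - 88) + u(26, 15)*h(7) = (-377 - 88) + (-14*26 + 9*15 - 1*26*15)*(2*7²) = -465 + (-364 + 135 - 390)*(2*49) = -465 - 619*98 = -465 - 60662 = -61127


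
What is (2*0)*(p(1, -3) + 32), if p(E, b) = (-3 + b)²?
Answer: 0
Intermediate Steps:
(2*0)*(p(1, -3) + 32) = (2*0)*((-3 - 3)² + 32) = 0*((-6)² + 32) = 0*(36 + 32) = 0*68 = 0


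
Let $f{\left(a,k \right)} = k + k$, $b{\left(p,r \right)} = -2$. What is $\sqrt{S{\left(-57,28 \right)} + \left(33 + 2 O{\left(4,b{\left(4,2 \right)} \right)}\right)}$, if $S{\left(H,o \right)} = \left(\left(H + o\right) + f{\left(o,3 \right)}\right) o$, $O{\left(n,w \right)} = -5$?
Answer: $3 i \sqrt{69} \approx 24.92 i$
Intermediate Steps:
$f{\left(a,k \right)} = 2 k$
$S{\left(H,o \right)} = o \left(6 + H + o\right)$ ($S{\left(H,o \right)} = \left(\left(H + o\right) + 2 \cdot 3\right) o = \left(\left(H + o\right) + 6\right) o = \left(6 + H + o\right) o = o \left(6 + H + o\right)$)
$\sqrt{S{\left(-57,28 \right)} + \left(33 + 2 O{\left(4,b{\left(4,2 \right)} \right)}\right)} = \sqrt{28 \left(6 - 57 + 28\right) + \left(33 + 2 \left(-5\right)\right)} = \sqrt{28 \left(-23\right) + \left(33 - 10\right)} = \sqrt{-644 + 23} = \sqrt{-621} = 3 i \sqrt{69}$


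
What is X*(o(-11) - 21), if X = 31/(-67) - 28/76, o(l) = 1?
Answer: 21160/1273 ≈ 16.622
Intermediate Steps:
X = -1058/1273 (X = 31*(-1/67) - 28*1/76 = -31/67 - 7/19 = -1058/1273 ≈ -0.83111)
X*(o(-11) - 21) = -1058*(1 - 21)/1273 = -1058/1273*(-20) = 21160/1273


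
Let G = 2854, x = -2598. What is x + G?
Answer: 256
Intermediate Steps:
x + G = -2598 + 2854 = 256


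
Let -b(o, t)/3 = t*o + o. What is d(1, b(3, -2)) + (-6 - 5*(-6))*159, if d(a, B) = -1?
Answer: 3815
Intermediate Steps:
b(o, t) = -3*o - 3*o*t (b(o, t) = -3*(t*o + o) = -3*(o*t + o) = -3*(o + o*t) = -3*o - 3*o*t)
d(1, b(3, -2)) + (-6 - 5*(-6))*159 = -1 + (-6 - 5*(-6))*159 = -1 + (-6 + 30)*159 = -1 + 24*159 = -1 + 3816 = 3815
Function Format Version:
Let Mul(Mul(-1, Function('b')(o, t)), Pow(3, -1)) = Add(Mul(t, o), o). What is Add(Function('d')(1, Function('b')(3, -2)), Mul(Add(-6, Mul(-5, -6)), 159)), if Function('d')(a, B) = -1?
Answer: 3815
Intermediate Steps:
Function('b')(o, t) = Add(Mul(-3, o), Mul(-3, o, t)) (Function('b')(o, t) = Mul(-3, Add(Mul(t, o), o)) = Mul(-3, Add(Mul(o, t), o)) = Mul(-3, Add(o, Mul(o, t))) = Add(Mul(-3, o), Mul(-3, o, t)))
Add(Function('d')(1, Function('b')(3, -2)), Mul(Add(-6, Mul(-5, -6)), 159)) = Add(-1, Mul(Add(-6, Mul(-5, -6)), 159)) = Add(-1, Mul(Add(-6, 30), 159)) = Add(-1, Mul(24, 159)) = Add(-1, 3816) = 3815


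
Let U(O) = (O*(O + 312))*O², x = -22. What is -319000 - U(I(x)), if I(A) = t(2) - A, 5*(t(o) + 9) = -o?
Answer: -605201281/625 ≈ -9.6832e+5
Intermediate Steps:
t(o) = -9 - o/5 (t(o) = -9 + (-o)/5 = -9 - o/5)
I(A) = -47/5 - A (I(A) = (-9 - ⅕*2) - A = (-9 - ⅖) - A = -47/5 - A)
U(O) = O³*(312 + O) (U(O) = (O*(312 + O))*O² = O³*(312 + O))
-319000 - U(I(x)) = -319000 - (-47/5 - 1*(-22))³*(312 + (-47/5 - 1*(-22))) = -319000 - (-47/5 + 22)³*(312 + (-47/5 + 22)) = -319000 - (63/5)³*(312 + 63/5) = -319000 - 250047*1623/(125*5) = -319000 - 1*405826281/625 = -319000 - 405826281/625 = -605201281/625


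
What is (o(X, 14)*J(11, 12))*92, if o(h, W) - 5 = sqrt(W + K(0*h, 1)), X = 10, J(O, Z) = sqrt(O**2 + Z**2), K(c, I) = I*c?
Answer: 92*sqrt(265)*(5 + sqrt(14)) ≈ 13092.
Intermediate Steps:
o(h, W) = 5 + sqrt(W) (o(h, W) = 5 + sqrt(W + 1*(0*h)) = 5 + sqrt(W + 1*0) = 5 + sqrt(W + 0) = 5 + sqrt(W))
(o(X, 14)*J(11, 12))*92 = ((5 + sqrt(14))*sqrt(11**2 + 12**2))*92 = ((5 + sqrt(14))*sqrt(121 + 144))*92 = ((5 + sqrt(14))*sqrt(265))*92 = (sqrt(265)*(5 + sqrt(14)))*92 = 92*sqrt(265)*(5 + sqrt(14))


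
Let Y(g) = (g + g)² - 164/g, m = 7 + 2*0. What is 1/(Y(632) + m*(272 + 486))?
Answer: 158/253274275 ≈ 6.2383e-7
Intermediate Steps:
m = 7 (m = 7 + 0 = 7)
Y(g) = -164/g + 4*g² (Y(g) = (2*g)² - 164/g = 4*g² - 164/g = -164/g + 4*g²)
1/(Y(632) + m*(272 + 486)) = 1/(4*(-41 + 632³)/632 + 7*(272 + 486)) = 1/(4*(1/632)*(-41 + 252435968) + 7*758) = 1/(4*(1/632)*252435927 + 5306) = 1/(252435927/158 + 5306) = 1/(253274275/158) = 158/253274275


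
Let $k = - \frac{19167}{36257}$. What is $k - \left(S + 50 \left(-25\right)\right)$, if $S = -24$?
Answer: $\frac{46172251}{36257} \approx 1273.5$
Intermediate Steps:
$k = - \frac{19167}{36257}$ ($k = \left(-19167\right) \frac{1}{36257} = - \frac{19167}{36257} \approx -0.52864$)
$k - \left(S + 50 \left(-25\right)\right) = - \frac{19167}{36257} - \left(-24 + 50 \left(-25\right)\right) = - \frac{19167}{36257} - \left(-24 - 1250\right) = - \frac{19167}{36257} - -1274 = - \frac{19167}{36257} + 1274 = \frac{46172251}{36257}$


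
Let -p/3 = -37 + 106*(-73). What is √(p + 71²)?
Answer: √28366 ≈ 168.42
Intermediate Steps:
p = 23325 (p = -3*(-37 + 106*(-73)) = -3*(-37 - 7738) = -3*(-7775) = 23325)
√(p + 71²) = √(23325 + 71²) = √(23325 + 5041) = √28366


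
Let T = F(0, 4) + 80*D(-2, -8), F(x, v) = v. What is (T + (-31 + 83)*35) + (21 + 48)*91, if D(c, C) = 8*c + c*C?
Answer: 8103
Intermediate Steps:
D(c, C) = 8*c + C*c
T = 4 (T = 4 + 80*(-2*(8 - 8)) = 4 + 80*(-2*0) = 4 + 80*0 = 4 + 0 = 4)
(T + (-31 + 83)*35) + (21 + 48)*91 = (4 + (-31 + 83)*35) + (21 + 48)*91 = (4 + 52*35) + 69*91 = (4 + 1820) + 6279 = 1824 + 6279 = 8103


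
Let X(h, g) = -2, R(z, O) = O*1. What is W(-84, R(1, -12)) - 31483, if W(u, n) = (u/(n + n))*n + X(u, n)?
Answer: -31527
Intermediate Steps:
R(z, O) = O
W(u, n) = -2 + u/2 (W(u, n) = (u/(n + n))*n - 2 = (u/((2*n)))*n - 2 = ((1/(2*n))*u)*n - 2 = (u/(2*n))*n - 2 = u/2 - 2 = -2 + u/2)
W(-84, R(1, -12)) - 31483 = (-2 + (½)*(-84)) - 31483 = (-2 - 42) - 31483 = -44 - 31483 = -31527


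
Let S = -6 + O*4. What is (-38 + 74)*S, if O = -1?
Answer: -360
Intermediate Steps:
S = -10 (S = -6 - 1*4 = -6 - 4 = -10)
(-38 + 74)*S = (-38 + 74)*(-10) = 36*(-10) = -360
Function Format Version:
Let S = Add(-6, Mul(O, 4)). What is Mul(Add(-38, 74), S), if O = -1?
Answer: -360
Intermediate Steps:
S = -10 (S = Add(-6, Mul(-1, 4)) = Add(-6, -4) = -10)
Mul(Add(-38, 74), S) = Mul(Add(-38, 74), -10) = Mul(36, -10) = -360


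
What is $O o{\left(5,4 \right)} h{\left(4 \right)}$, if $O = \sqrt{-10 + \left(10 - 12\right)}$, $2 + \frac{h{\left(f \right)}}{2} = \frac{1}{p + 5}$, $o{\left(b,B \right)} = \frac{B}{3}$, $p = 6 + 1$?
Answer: $- \frac{92 i \sqrt{3}}{9} \approx - 17.705 i$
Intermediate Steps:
$p = 7$
$o{\left(b,B \right)} = \frac{B}{3}$ ($o{\left(b,B \right)} = B \frac{1}{3} = \frac{B}{3}$)
$h{\left(f \right)} = - \frac{23}{6}$ ($h{\left(f \right)} = -4 + \frac{2}{7 + 5} = -4 + \frac{2}{12} = -4 + 2 \cdot \frac{1}{12} = -4 + \frac{1}{6} = - \frac{23}{6}$)
$O = 2 i \sqrt{3}$ ($O = \sqrt{-10 + \left(10 - 12\right)} = \sqrt{-10 - 2} = \sqrt{-12} = 2 i \sqrt{3} \approx 3.4641 i$)
$O o{\left(5,4 \right)} h{\left(4 \right)} = 2 i \sqrt{3} \cdot \frac{1}{3} \cdot 4 \left(- \frac{23}{6}\right) = 2 i \sqrt{3} \cdot \frac{4}{3} \left(- \frac{23}{6}\right) = \frac{8 i \sqrt{3}}{3} \left(- \frac{23}{6}\right) = - \frac{92 i \sqrt{3}}{9}$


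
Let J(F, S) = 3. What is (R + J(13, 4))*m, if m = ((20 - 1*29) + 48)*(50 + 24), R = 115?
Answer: 340548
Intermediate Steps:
m = 2886 (m = ((20 - 29) + 48)*74 = (-9 + 48)*74 = 39*74 = 2886)
(R + J(13, 4))*m = (115 + 3)*2886 = 118*2886 = 340548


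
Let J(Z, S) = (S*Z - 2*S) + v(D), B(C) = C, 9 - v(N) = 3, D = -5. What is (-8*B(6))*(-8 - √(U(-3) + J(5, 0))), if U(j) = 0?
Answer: 384 + 48*√6 ≈ 501.58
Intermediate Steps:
v(N) = 6 (v(N) = 9 - 1*3 = 9 - 3 = 6)
J(Z, S) = 6 - 2*S + S*Z (J(Z, S) = (S*Z - 2*S) + 6 = (-2*S + S*Z) + 6 = 6 - 2*S + S*Z)
(-8*B(6))*(-8 - √(U(-3) + J(5, 0))) = (-8*6)*(-8 - √(0 + (6 - 2*0 + 0*5))) = -48*(-8 - √(0 + (6 + 0 + 0))) = -48*(-8 - √(0 + 6)) = -48*(-8 - √6) = 384 + 48*√6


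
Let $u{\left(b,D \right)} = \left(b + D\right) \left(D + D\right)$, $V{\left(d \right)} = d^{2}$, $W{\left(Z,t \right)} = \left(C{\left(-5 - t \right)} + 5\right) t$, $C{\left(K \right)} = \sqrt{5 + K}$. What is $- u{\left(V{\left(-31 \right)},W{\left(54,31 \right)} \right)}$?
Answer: $-286378 - 78802 i \sqrt{31} \approx -2.8638 \cdot 10^{5} - 4.3875 \cdot 10^{5} i$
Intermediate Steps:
$W{\left(Z,t \right)} = t \left(5 + \sqrt{- t}\right)$ ($W{\left(Z,t \right)} = \left(\sqrt{5 - \left(5 + t\right)} + 5\right) t = \left(\sqrt{- t} + 5\right) t = \left(5 + \sqrt{- t}\right) t = t \left(5 + \sqrt{- t}\right)$)
$u{\left(b,D \right)} = 2 D \left(D + b\right)$ ($u{\left(b,D \right)} = \left(D + b\right) 2 D = 2 D \left(D + b\right)$)
$- u{\left(V{\left(-31 \right)},W{\left(54,31 \right)} \right)} = - 2 \cdot 31 \left(5 + \sqrt{\left(-1\right) 31}\right) \left(31 \left(5 + \sqrt{\left(-1\right) 31}\right) + \left(-31\right)^{2}\right) = - 2 \cdot 31 \left(5 + \sqrt{-31}\right) \left(31 \left(5 + \sqrt{-31}\right) + 961\right) = - 2 \cdot 31 \left(5 + i \sqrt{31}\right) \left(31 \left(5 + i \sqrt{31}\right) + 961\right) = - 2 \left(155 + 31 i \sqrt{31}\right) \left(\left(155 + 31 i \sqrt{31}\right) + 961\right) = - 2 \left(155 + 31 i \sqrt{31}\right) \left(1116 + 31 i \sqrt{31}\right)$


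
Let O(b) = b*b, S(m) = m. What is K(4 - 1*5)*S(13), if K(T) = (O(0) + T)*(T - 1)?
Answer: 26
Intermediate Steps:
O(b) = b²
K(T) = T*(-1 + T) (K(T) = (0² + T)*(T - 1) = (0 + T)*(-1 + T) = T*(-1 + T))
K(4 - 1*5)*S(13) = ((4 - 1*5)*(-1 + (4 - 1*5)))*13 = ((4 - 5)*(-1 + (4 - 5)))*13 = -(-1 - 1)*13 = -1*(-2)*13 = 2*13 = 26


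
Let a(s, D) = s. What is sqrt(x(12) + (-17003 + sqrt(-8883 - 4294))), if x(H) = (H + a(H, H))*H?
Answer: sqrt(-16715 + I*sqrt(13177)) ≈ 0.4439 + 129.29*I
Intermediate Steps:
x(H) = 2*H**2 (x(H) = (H + H)*H = (2*H)*H = 2*H**2)
sqrt(x(12) + (-17003 + sqrt(-8883 - 4294))) = sqrt(2*12**2 + (-17003 + sqrt(-8883 - 4294))) = sqrt(2*144 + (-17003 + sqrt(-13177))) = sqrt(288 + (-17003 + I*sqrt(13177))) = sqrt(-16715 + I*sqrt(13177))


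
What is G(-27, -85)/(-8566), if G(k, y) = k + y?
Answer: 56/4283 ≈ 0.013075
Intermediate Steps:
G(-27, -85)/(-8566) = (-27 - 85)/(-8566) = -112*(-1/8566) = 56/4283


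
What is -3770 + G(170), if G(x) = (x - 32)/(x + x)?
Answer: -640831/170 ≈ -3769.6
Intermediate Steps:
G(x) = (-32 + x)/(2*x) (G(x) = (-32 + x)/((2*x)) = (-32 + x)*(1/(2*x)) = (-32 + x)/(2*x))
-3770 + G(170) = -3770 + (½)*(-32 + 170)/170 = -3770 + (½)*(1/170)*138 = -3770 + 69/170 = -640831/170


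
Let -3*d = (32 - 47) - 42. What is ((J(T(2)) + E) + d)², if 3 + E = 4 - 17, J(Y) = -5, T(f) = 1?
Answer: 4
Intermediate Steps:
E = -16 (E = -3 + (4 - 17) = -3 - 13 = -16)
d = 19 (d = -((32 - 47) - 42)/3 = -(-15 - 42)/3 = -⅓*(-57) = 19)
((J(T(2)) + E) + d)² = ((-5 - 16) + 19)² = (-21 + 19)² = (-2)² = 4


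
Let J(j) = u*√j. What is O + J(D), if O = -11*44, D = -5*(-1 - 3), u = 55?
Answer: -484 + 110*√5 ≈ -238.03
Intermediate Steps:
D = 20 (D = -5*(-4) = 20)
O = -484
J(j) = 55*√j
O + J(D) = -484 + 55*√20 = -484 + 55*(2*√5) = -484 + 110*√5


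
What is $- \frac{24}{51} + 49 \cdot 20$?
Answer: $\frac{16652}{17} \approx 979.53$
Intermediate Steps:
$- \frac{24}{51} + 49 \cdot 20 = \left(-24\right) \frac{1}{51} + 980 = - \frac{8}{17} + 980 = \frac{16652}{17}$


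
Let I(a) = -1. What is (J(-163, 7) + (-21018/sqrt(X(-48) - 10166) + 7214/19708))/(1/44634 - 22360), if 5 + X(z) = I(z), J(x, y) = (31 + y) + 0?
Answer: -767012973/447020546323 - 469058706*I*sqrt(2543)/2537955295777 ≈ -0.0017158 - 0.00932*I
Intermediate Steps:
J(x, y) = 31 + y
X(z) = -6 (X(z) = -5 - 1 = -6)
(J(-163, 7) + (-21018/sqrt(X(-48) - 10166) + 7214/19708))/(1/44634 - 22360) = ((31 + 7) + (-21018/sqrt(-6 - 10166) + 7214/19708))/(1/44634 - 22360) = (38 + (-21018*(-I*sqrt(2543)/5086) + 7214*(1/19708)))/(1/44634 - 22360) = (38 + (-21018*(-I*sqrt(2543)/5086) + 3607/9854))/(-998016239/44634) = (38 + (-(-10509)*I*sqrt(2543)/2543 + 3607/9854))*(-44634/998016239) = (38 + (10509*I*sqrt(2543)/2543 + 3607/9854))*(-44634/998016239) = (38 + (3607/9854 + 10509*I*sqrt(2543)/2543))*(-44634/998016239) = (378059/9854 + 10509*I*sqrt(2543)/2543)*(-44634/998016239) = -767012973/447020546323 - 469058706*I*sqrt(2543)/2537955295777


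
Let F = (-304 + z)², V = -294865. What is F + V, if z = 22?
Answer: -215341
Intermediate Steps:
F = 79524 (F = (-304 + 22)² = (-282)² = 79524)
F + V = 79524 - 294865 = -215341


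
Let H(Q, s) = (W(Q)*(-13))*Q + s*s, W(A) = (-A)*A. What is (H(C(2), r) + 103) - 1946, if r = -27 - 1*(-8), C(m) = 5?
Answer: 143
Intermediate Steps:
W(A) = -A**2
r = -19 (r = -27 + 8 = -19)
H(Q, s) = s**2 + 13*Q**3 (H(Q, s) = (-Q**2*(-13))*Q + s*s = (13*Q**2)*Q + s**2 = 13*Q**3 + s**2 = s**2 + 13*Q**3)
(H(C(2), r) + 103) - 1946 = (((-19)**2 + 13*5**3) + 103) - 1946 = ((361 + 13*125) + 103) - 1946 = ((361 + 1625) + 103) - 1946 = (1986 + 103) - 1946 = 2089 - 1946 = 143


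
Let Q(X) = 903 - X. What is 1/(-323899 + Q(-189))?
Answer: -1/322807 ≈ -3.0978e-6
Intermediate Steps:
1/(-323899 + Q(-189)) = 1/(-323899 + (903 - 1*(-189))) = 1/(-323899 + (903 + 189)) = 1/(-323899 + 1092) = 1/(-322807) = -1/322807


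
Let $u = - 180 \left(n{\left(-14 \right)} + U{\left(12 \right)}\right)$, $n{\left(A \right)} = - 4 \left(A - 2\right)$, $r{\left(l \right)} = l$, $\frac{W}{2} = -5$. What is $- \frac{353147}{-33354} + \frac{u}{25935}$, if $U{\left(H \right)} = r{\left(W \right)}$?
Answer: $\frac{588977771}{57669066} \approx 10.213$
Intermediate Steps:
$W = -10$ ($W = 2 \left(-5\right) = -10$)
$U{\left(H \right)} = -10$
$n{\left(A \right)} = 8 - 4 A$ ($n{\left(A \right)} = - 4 \left(-2 + A\right) = 8 - 4 A$)
$u = -9720$ ($u = - 180 \left(\left(8 - -56\right) - 10\right) = - 180 \left(\left(8 + 56\right) - 10\right) = - 180 \left(64 - 10\right) = \left(-180\right) 54 = -9720$)
$- \frac{353147}{-33354} + \frac{u}{25935} = - \frac{353147}{-33354} - \frac{9720}{25935} = \left(-353147\right) \left(- \frac{1}{33354}\right) - \frac{648}{1729} = \frac{353147}{33354} - \frac{648}{1729} = \frac{588977771}{57669066}$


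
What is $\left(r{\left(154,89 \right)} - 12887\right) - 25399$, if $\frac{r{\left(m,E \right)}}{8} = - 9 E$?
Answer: $-44694$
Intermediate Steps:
$r{\left(m,E \right)} = - 72 E$ ($r{\left(m,E \right)} = 8 \left(- 9 E\right) = - 72 E$)
$\left(r{\left(154,89 \right)} - 12887\right) - 25399 = \left(\left(-72\right) 89 - 12887\right) - 25399 = \left(-6408 - 12887\right) - 25399 = -19295 - 25399 = -44694$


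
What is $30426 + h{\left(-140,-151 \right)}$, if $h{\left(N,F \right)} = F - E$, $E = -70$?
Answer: $30345$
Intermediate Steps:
$h{\left(N,F \right)} = 70 + F$ ($h{\left(N,F \right)} = F - -70 = F + 70 = 70 + F$)
$30426 + h{\left(-140,-151 \right)} = 30426 + \left(70 - 151\right) = 30426 - 81 = 30345$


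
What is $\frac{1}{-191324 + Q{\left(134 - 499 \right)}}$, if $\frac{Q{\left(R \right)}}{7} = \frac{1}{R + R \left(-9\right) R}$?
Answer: $- \frac{1199390}{229472092367} \approx -5.2267 \cdot 10^{-6}$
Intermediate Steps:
$Q{\left(R \right)} = \frac{7}{R - 9 R^{2}}$ ($Q{\left(R \right)} = \frac{7}{R + R \left(-9\right) R} = \frac{7}{R + - 9 R R} = \frac{7}{R - 9 R^{2}}$)
$\frac{1}{-191324 + Q{\left(134 - 499 \right)}} = \frac{1}{-191324 - \frac{7}{\left(134 - 499\right) \left(-1 + 9 \left(134 - 499\right)\right)}} = \frac{1}{-191324 - \frac{7}{\left(-365\right) \left(-1 + 9 \left(-365\right)\right)}} = \frac{1}{-191324 - - \frac{7}{365 \left(-1 - 3285\right)}} = \frac{1}{-191324 - - \frac{7}{365 \left(-3286\right)}} = \frac{1}{-191324 - \left(- \frac{7}{365}\right) \left(- \frac{1}{3286}\right)} = \frac{1}{-191324 - \frac{7}{1199390}} = \frac{1}{- \frac{229472092367}{1199390}} = - \frac{1199390}{229472092367}$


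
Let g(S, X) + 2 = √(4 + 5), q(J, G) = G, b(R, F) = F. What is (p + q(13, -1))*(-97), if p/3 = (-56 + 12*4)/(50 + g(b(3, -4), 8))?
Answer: 2425/17 ≈ 142.65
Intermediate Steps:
g(S, X) = 1 (g(S, X) = -2 + √(4 + 5) = -2 + √9 = -2 + 3 = 1)
p = -8/17 (p = 3*((-56 + 12*4)/(50 + 1)) = 3*((-56 + 48)/51) = 3*(-8*1/51) = 3*(-8/51) = -8/17 ≈ -0.47059)
(p + q(13, -1))*(-97) = (-8/17 - 1)*(-97) = -25/17*(-97) = 2425/17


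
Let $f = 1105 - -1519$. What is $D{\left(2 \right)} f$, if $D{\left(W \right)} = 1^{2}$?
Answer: $2624$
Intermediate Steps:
$D{\left(W \right)} = 1$
$f = 2624$ ($f = 1105 + 1519 = 2624$)
$D{\left(2 \right)} f = 1 \cdot 2624 = 2624$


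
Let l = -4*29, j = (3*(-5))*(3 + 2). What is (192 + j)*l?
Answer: -13572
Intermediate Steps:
j = -75 (j = -15*5 = -75)
l = -116
(192 + j)*l = (192 - 75)*(-116) = 117*(-116) = -13572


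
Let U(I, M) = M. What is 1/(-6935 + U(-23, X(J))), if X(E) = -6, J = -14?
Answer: -1/6941 ≈ -0.00014407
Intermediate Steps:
1/(-6935 + U(-23, X(J))) = 1/(-6935 - 6) = 1/(-6941) = -1/6941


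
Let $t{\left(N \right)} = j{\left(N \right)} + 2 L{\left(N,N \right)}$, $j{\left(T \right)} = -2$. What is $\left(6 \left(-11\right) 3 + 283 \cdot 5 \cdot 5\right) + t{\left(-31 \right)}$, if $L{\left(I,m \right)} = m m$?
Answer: $8797$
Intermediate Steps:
$L{\left(I,m \right)} = m^{2}$
$t{\left(N \right)} = -2 + 2 N^{2}$
$\left(6 \left(-11\right) 3 + 283 \cdot 5 \cdot 5\right) + t{\left(-31 \right)} = \left(6 \left(-11\right) 3 + 283 \cdot 5 \cdot 5\right) - \left(2 - 2 \left(-31\right)^{2}\right) = \left(\left(-66\right) 3 + 283 \cdot 25\right) + \left(-2 + 2 \cdot 961\right) = \left(-198 + 7075\right) + \left(-2 + 1922\right) = 6877 + 1920 = 8797$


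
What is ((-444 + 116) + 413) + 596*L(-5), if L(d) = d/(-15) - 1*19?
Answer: -33121/3 ≈ -11040.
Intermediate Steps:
L(d) = -19 - d/15 (L(d) = d*(-1/15) - 19 = -d/15 - 19 = -19 - d/15)
((-444 + 116) + 413) + 596*L(-5) = ((-444 + 116) + 413) + 596*(-19 - 1/15*(-5)) = (-328 + 413) + 596*(-19 + ⅓) = 85 + 596*(-56/3) = 85 - 33376/3 = -33121/3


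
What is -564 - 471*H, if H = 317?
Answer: -149871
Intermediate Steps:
-564 - 471*H = -564 - 471*317 = -564 - 149307 = -149871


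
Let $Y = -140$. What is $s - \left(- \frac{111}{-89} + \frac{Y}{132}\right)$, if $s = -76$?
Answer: $- \frac{223760}{2937} \approx -76.187$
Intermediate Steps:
$s - \left(- \frac{111}{-89} + \frac{Y}{132}\right) = -76 - \left(- \frac{111}{-89} - \frac{140}{132}\right) = -76 - \left(\left(-111\right) \left(- \frac{1}{89}\right) - \frac{35}{33}\right) = -76 - \left(\frac{111}{89} - \frac{35}{33}\right) = -76 - \frac{548}{2937} = - \frac{223760}{2937}$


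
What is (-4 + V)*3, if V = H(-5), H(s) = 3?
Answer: -3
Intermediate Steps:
V = 3
(-4 + V)*3 = (-4 + 3)*3 = -1*3 = -3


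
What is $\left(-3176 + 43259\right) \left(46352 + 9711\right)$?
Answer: $2247173229$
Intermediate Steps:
$\left(-3176 + 43259\right) \left(46352 + 9711\right) = 40083 \cdot 56063 = 2247173229$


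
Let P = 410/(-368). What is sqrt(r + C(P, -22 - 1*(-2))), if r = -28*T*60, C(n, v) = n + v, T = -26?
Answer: sqrt(369528810)/92 ≈ 208.95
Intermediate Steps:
P = -205/184 (P = 410*(-1/368) = -205/184 ≈ -1.1141)
r = 43680 (r = -28*(-26)*60 = 728*60 = 43680)
sqrt(r + C(P, -22 - 1*(-2))) = sqrt(43680 + (-205/184 + (-22 - 1*(-2)))) = sqrt(43680 + (-205/184 + (-22 + 2))) = sqrt(43680 + (-205/184 - 20)) = sqrt(43680 - 3885/184) = sqrt(8033235/184) = sqrt(369528810)/92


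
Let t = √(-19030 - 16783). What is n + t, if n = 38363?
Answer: 38363 + I*√35813 ≈ 38363.0 + 189.24*I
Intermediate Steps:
t = I*√35813 (t = √(-35813) = I*√35813 ≈ 189.24*I)
n + t = 38363 + I*√35813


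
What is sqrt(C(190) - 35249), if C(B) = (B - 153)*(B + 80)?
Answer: I*sqrt(25259) ≈ 158.93*I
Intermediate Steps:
C(B) = (-153 + B)*(80 + B)
sqrt(C(190) - 35249) = sqrt((-12240 + 190**2 - 73*190) - 35249) = sqrt((-12240 + 36100 - 13870) - 35249) = sqrt(9990 - 35249) = sqrt(-25259) = I*sqrt(25259)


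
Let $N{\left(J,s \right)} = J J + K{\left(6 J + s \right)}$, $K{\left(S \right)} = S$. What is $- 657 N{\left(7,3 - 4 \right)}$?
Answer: $-59130$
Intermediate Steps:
$N{\left(J,s \right)} = s + J^{2} + 6 J$ ($N{\left(J,s \right)} = J J + \left(6 J + s\right) = J^{2} + \left(s + 6 J\right) = s + J^{2} + 6 J$)
$- 657 N{\left(7,3 - 4 \right)} = - 657 \left(\left(3 - 4\right) + 7^{2} + 6 \cdot 7\right) = - 657 \left(\left(3 - 4\right) + 49 + 42\right) = - 657 \left(-1 + 49 + 42\right) = \left(-657\right) 90 = -59130$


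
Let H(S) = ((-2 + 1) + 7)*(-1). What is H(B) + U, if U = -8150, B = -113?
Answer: -8156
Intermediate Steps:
H(S) = -6 (H(S) = (-1 + 7)*(-1) = 6*(-1) = -6)
H(B) + U = -6 - 8150 = -8156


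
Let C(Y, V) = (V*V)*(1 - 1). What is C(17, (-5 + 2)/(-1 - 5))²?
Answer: 0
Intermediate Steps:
C(Y, V) = 0 (C(Y, V) = V²*0 = 0)
C(17, (-5 + 2)/(-1 - 5))² = 0² = 0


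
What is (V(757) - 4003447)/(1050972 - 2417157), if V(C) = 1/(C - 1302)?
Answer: 727292872/248190275 ≈ 2.9304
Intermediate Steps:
V(C) = 1/(-1302 + C)
(V(757) - 4003447)/(1050972 - 2417157) = (1/(-1302 + 757) - 4003447)/(1050972 - 2417157) = (1/(-545) - 4003447)/(-1366185) = (-1/545 - 4003447)*(-1/1366185) = -2181878616/545*(-1/1366185) = 727292872/248190275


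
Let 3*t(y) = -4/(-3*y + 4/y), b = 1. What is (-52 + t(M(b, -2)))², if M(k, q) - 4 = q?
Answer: 24025/9 ≈ 2669.4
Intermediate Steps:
M(k, q) = 4 + q
t(y) = -4/(3*(-3*y + 4/y)) (t(y) = (-4/(-3*y + 4/y))/3 = -4/(3*(-3*y + 4/y)))
(-52 + t(M(b, -2)))² = (-52 + 4*(4 - 2)/(3*(-4 + 3*(4 - 2)²)))² = (-52 + (4/3)*2/(-4 + 3*2²))² = (-52 + (4/3)*2/(-4 + 3*4))² = (-52 + (4/3)*2/(-4 + 12))² = (-52 + (4/3)*2/8)² = (-52 + (4/3)*2*(⅛))² = (-52 + ⅓)² = (-155/3)² = 24025/9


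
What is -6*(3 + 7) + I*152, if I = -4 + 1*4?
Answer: -60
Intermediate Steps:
I = 0 (I = -4 + 4 = 0)
-6*(3 + 7) + I*152 = -6*(3 + 7) + 0*152 = -6*10 + 0 = -60 + 0 = -60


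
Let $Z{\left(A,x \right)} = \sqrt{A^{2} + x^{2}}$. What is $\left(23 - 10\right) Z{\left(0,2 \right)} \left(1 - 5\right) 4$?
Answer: $-416$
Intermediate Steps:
$\left(23 - 10\right) Z{\left(0,2 \right)} \left(1 - 5\right) 4 = \left(23 - 10\right) \sqrt{0^{2} + 2^{2}} \left(1 - 5\right) 4 = 13 \sqrt{0 + 4} \left(\left(-4\right) 4\right) = 13 \sqrt{4} \left(-16\right) = 13 \cdot 2 \left(-16\right) = 26 \left(-16\right) = -416$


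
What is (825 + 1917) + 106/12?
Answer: 16505/6 ≈ 2750.8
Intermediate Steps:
(825 + 1917) + 106/12 = 2742 + (1/12)*106 = 2742 + 53/6 = 16505/6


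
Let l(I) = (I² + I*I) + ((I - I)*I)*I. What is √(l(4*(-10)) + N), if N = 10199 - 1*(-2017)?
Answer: 2*√3854 ≈ 124.16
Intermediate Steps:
l(I) = 2*I² (l(I) = (I² + I²) + (0*I)*I = 2*I² + 0*I = 2*I² + 0 = 2*I²)
N = 12216 (N = 10199 + 2017 = 12216)
√(l(4*(-10)) + N) = √(2*(4*(-10))² + 12216) = √(2*(-40)² + 12216) = √(2*1600 + 12216) = √(3200 + 12216) = √15416 = 2*√3854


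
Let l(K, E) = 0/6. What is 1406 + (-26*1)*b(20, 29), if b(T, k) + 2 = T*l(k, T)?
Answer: 1458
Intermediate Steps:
l(K, E) = 0 (l(K, E) = 0*(1/6) = 0)
b(T, k) = -2 (b(T, k) = -2 + T*0 = -2 + 0 = -2)
1406 + (-26*1)*b(20, 29) = 1406 - 26*1*(-2) = 1406 - 26*(-2) = 1406 + 52 = 1458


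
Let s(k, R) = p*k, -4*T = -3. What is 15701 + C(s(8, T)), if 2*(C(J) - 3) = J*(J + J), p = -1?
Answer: 15768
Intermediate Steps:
T = ¾ (T = -¼*(-3) = ¾ ≈ 0.75000)
s(k, R) = -k
C(J) = 3 + J² (C(J) = 3 + (J*(J + J))/2 = 3 + (J*(2*J))/2 = 3 + (2*J²)/2 = 3 + J²)
15701 + C(s(8, T)) = 15701 + (3 + (-1*8)²) = 15701 + (3 + (-8)²) = 15701 + (3 + 64) = 15701 + 67 = 15768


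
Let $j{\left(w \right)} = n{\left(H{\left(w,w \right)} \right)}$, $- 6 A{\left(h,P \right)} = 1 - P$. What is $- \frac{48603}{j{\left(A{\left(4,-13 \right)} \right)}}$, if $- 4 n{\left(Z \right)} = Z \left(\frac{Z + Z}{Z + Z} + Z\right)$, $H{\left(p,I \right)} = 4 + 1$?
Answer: $\frac{32402}{5} \approx 6480.4$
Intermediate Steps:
$A{\left(h,P \right)} = - \frac{1}{6} + \frac{P}{6}$ ($A{\left(h,P \right)} = - \frac{1 - P}{6} = - \frac{1}{6} + \frac{P}{6}$)
$H{\left(p,I \right)} = 5$
$n{\left(Z \right)} = - \frac{Z \left(1 + Z\right)}{4}$ ($n{\left(Z \right)} = - \frac{Z \left(\frac{Z + Z}{Z + Z} + Z\right)}{4} = - \frac{Z \left(\frac{2 Z}{2 Z} + Z\right)}{4} = - \frac{Z \left(2 Z \frac{1}{2 Z} + Z\right)}{4} = - \frac{Z \left(1 + Z\right)}{4}$)
$j{\left(w \right)} = - \frac{15}{2}$ ($j{\left(w \right)} = \left(- \frac{1}{4}\right) 5 \left(1 + 5\right) = \left(- \frac{1}{4}\right) 5 \cdot 6 = - \frac{15}{2}$)
$- \frac{48603}{j{\left(A{\left(4,-13 \right)} \right)}} = - \frac{48603}{- \frac{15}{2}} = \left(-48603\right) \left(- \frac{2}{15}\right) = \frac{32402}{5}$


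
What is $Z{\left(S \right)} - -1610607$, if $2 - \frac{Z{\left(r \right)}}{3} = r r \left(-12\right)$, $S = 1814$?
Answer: $120072069$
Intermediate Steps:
$Z{\left(r \right)} = 6 + 36 r^{2}$ ($Z{\left(r \right)} = 6 - 3 r r \left(-12\right) = 6 - 3 r^{2} \left(-12\right) = 6 - 3 \left(- 12 r^{2}\right) = 6 + 36 r^{2}$)
$Z{\left(S \right)} - -1610607 = \left(6 + 36 \cdot 1814^{2}\right) - -1610607 = \left(6 + 36 \cdot 3290596\right) + 1610607 = \left(6 + 118461456\right) + 1610607 = 118461462 + 1610607 = 120072069$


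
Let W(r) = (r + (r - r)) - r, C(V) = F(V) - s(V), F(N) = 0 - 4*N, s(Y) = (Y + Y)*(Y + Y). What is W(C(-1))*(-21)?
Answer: 0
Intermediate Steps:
s(Y) = 4*Y**2 (s(Y) = (2*Y)*(2*Y) = 4*Y**2)
F(N) = -4*N
C(V) = -4*V - 4*V**2
W(r) = 0 (W(r) = (r + 0) - r = r - r = 0)
W(C(-1))*(-21) = 0*(-21) = 0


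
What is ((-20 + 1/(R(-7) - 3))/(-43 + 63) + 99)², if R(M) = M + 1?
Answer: 311134321/32400 ≈ 9602.9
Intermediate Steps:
R(M) = 1 + M
((-20 + 1/(R(-7) - 3))/(-43 + 63) + 99)² = ((-20 + 1/((1 - 7) - 3))/(-43 + 63) + 99)² = ((-20 + 1/(-6 - 3))/20 + 99)² = ((-20 + 1/(-9))*(1/20) + 99)² = ((-20 - ⅑)*(1/20) + 99)² = (-181/9*1/20 + 99)² = (-181/180 + 99)² = (17639/180)² = 311134321/32400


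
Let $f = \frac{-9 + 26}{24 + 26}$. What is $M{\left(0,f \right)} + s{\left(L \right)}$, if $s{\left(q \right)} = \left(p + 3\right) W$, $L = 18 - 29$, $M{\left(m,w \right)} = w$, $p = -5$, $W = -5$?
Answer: $\frac{517}{50} \approx 10.34$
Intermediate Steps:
$f = \frac{17}{50} \approx 0.34$
$L = -11$
$s{\left(q \right)} = 10$ ($s{\left(q \right)} = \left(-5 + 3\right) \left(-5\right) = \left(-2\right) \left(-5\right) = 10$)
$M{\left(0,f \right)} + s{\left(L \right)} = \frac{17}{50} + 10 = \frac{517}{50}$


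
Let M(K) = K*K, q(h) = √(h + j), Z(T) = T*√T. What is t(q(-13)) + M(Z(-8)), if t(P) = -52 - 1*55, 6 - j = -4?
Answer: -619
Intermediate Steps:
j = 10 (j = 6 - 1*(-4) = 6 + 4 = 10)
Z(T) = T^(3/2)
q(h) = √(10 + h) (q(h) = √(h + 10) = √(10 + h))
t(P) = -107 (t(P) = -52 - 55 = -107)
M(K) = K²
t(q(-13)) + M(Z(-8)) = -107 + ((-8)^(3/2))² = -107 + (-16*I*√2)² = -107 - 512 = -619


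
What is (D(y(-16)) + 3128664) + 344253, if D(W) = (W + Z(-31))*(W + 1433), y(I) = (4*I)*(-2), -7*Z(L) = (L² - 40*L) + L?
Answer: 3188815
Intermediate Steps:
Z(L) = -L²/7 + 39*L/7 (Z(L) = -((L² - 40*L) + L)/7 = -(L² - 39*L)/7 = -L²/7 + 39*L/7)
y(I) = -8*I
D(W) = (-310 + W)*(1433 + W) (D(W) = (W + (⅐)*(-31)*(39 - 1*(-31)))*(W + 1433) = (W + (⅐)*(-31)*(39 + 31))*(1433 + W) = (W + (⅐)*(-31)*70)*(1433 + W) = (W - 310)*(1433 + W) = (-310 + W)*(1433 + W))
(D(y(-16)) + 3128664) + 344253 = ((-444230 + (-8*(-16))² + 1123*(-8*(-16))) + 3128664) + 344253 = ((-444230 + 128² + 1123*128) + 3128664) + 344253 = ((-444230 + 16384 + 143744) + 3128664) + 344253 = (-284102 + 3128664) + 344253 = 2844562 + 344253 = 3188815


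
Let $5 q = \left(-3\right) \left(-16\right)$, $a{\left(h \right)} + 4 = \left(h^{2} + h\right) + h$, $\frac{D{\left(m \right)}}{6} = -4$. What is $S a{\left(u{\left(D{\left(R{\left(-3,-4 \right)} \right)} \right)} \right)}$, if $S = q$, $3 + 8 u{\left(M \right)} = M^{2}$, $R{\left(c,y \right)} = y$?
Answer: $\frac{1011723}{20} \approx 50586.0$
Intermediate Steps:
$D{\left(m \right)} = -24$ ($D{\left(m \right)} = 6 \left(-4\right) = -24$)
$u{\left(M \right)} = - \frac{3}{8} + \frac{M^{2}}{8}$
$a{\left(h \right)} = -4 + h^{2} + 2 h$ ($a{\left(h \right)} = -4 + \left(\left(h^{2} + h\right) + h\right) = -4 + \left(\left(h + h^{2}\right) + h\right) = -4 + \left(h^{2} + 2 h\right) = -4 + h^{2} + 2 h$)
$q = \frac{48}{5}$ ($q = \frac{\left(-3\right) \left(-16\right)}{5} = \frac{1}{5} \cdot 48 = \frac{48}{5} \approx 9.6$)
$S = \frac{48}{5} \approx 9.6$
$S a{\left(u{\left(D{\left(R{\left(-3,-4 \right)} \right)} \right)} \right)} = \frac{48 \left(-4 + \left(- \frac{3}{8} + \frac{\left(-24\right)^{2}}{8}\right)^{2} + 2 \left(- \frac{3}{8} + \frac{\left(-24\right)^{2}}{8}\right)\right)}{5} = \frac{48 \left(-4 + \left(- \frac{3}{8} + \frac{1}{8} \cdot 576\right)^{2} + 2 \left(- \frac{3}{8} + \frac{1}{8} \cdot 576\right)\right)}{5} = \frac{48 \left(-4 + \left(- \frac{3}{8} + 72\right)^{2} + 2 \left(- \frac{3}{8} + 72\right)\right)}{5} = \frac{48 \left(-4 + \left(\frac{573}{8}\right)^{2} + 2 \cdot \frac{573}{8}\right)}{5} = \frac{48 \left(-4 + \frac{328329}{64} + \frac{573}{4}\right)}{5} = \frac{48}{5} \cdot \frac{337241}{64} = \frac{1011723}{20}$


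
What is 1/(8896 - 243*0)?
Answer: 1/8896 ≈ 0.00011241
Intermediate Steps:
1/(8896 - 243*0) = 1/(8896 + 0) = 1/8896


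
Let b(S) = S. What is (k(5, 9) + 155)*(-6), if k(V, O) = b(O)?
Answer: -984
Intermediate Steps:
k(V, O) = O
(k(5, 9) + 155)*(-6) = (9 + 155)*(-6) = 164*(-6) = -984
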